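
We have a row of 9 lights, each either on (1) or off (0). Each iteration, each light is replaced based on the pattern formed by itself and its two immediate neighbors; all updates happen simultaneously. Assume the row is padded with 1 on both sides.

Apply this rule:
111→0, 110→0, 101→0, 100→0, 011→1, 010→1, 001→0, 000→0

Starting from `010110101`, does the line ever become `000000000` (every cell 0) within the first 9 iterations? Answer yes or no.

010100101
010100101  (fixed point — unchanged through iteration 9)
iteration 9 is 010100101, still not uniform 0

no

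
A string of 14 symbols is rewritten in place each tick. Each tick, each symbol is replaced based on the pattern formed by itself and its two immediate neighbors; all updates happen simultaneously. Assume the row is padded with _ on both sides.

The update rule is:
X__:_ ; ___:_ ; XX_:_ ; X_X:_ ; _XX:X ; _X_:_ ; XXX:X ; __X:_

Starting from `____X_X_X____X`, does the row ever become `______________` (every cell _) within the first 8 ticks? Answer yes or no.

tick 1: ______________
all cells are _ at tick 1

yes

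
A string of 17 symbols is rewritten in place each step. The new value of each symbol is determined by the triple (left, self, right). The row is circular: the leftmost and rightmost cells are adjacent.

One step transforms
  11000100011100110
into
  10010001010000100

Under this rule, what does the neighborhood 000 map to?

1

At position 3 the neighborhood is 000; the next row has 1 there.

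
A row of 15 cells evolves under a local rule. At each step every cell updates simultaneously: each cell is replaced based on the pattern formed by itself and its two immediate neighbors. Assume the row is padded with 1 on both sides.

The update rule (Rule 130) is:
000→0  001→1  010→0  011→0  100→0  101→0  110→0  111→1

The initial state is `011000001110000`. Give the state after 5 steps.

000000010100001
000000100000010
000001000000100
000010000001001
000100000010010

000100000010010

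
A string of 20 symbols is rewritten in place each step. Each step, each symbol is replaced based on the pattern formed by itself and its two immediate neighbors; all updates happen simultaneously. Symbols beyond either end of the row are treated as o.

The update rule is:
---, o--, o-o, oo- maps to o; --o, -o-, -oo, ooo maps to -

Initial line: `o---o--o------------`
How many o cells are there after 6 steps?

step 1: ooo--o--ooooooooooo-
step 2: --oo--o-----------oo
step 3: o--oo--oooooooooo---
step 4: oo--oo----------ooo-
step 5: -oo--oooooooooo---oo
step 6: o-oo----------ooo---
count of o: 6

6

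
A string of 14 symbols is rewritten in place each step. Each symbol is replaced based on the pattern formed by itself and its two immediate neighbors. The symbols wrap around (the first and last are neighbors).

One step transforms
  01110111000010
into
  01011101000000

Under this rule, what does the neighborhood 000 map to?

0

At position 9 the neighborhood is 000; the next row has 0 there.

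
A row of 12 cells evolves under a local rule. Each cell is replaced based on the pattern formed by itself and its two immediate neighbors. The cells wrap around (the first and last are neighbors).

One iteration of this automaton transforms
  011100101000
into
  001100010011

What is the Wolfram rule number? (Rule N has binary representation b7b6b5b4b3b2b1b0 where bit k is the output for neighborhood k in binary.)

position 2: 111 → 1  (bit 7 = 1)
position 3: 110 → 1  (bit 6 = 1)
position 7: 101 → 1  (bit 5 = 1)
position 4: 100 → 0  (bit 4 = 0)
position 1: 011 → 0  (bit 3 = 0)
position 6: 010 → 0  (bit 2 = 0)
position 0: 001 → 0  (bit 1 = 0)
position 10: 000 → 1  (bit 0 = 1)
bits b7..b0 = 11100001 = 225

225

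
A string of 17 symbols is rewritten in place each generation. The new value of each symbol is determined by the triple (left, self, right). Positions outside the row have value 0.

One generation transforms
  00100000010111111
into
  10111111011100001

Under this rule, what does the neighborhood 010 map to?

1

At position 2 the neighborhood is 010; the next row has 1 there.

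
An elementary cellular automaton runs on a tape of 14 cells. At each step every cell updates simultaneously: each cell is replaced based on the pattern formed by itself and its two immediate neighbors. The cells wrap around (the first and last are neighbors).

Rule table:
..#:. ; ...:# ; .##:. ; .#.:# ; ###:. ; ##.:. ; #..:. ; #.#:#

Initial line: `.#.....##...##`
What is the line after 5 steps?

.....#.#.###..

step 1: ##.###....#...
step 2: ..#....##.#.#.
step 3: #.#.##...####.
step 4: ####...#.....#
step 5: .....#.#.###..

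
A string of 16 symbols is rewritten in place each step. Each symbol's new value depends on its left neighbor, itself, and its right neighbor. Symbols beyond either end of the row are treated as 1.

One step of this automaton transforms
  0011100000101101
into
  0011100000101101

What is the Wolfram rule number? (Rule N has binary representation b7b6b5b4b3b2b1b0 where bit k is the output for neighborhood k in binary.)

position 3: 111 → 1  (bit 7 = 1)
position 4: 110 → 1  (bit 6 = 1)
position 11: 101 → 0  (bit 5 = 0)
position 0: 100 → 0  (bit 4 = 0)
position 2: 011 → 1  (bit 3 = 1)
position 10: 010 → 1  (bit 2 = 1)
position 1: 001 → 0  (bit 1 = 0)
position 6: 000 → 0  (bit 0 = 0)
bits b7..b0 = 11001100 = 204

204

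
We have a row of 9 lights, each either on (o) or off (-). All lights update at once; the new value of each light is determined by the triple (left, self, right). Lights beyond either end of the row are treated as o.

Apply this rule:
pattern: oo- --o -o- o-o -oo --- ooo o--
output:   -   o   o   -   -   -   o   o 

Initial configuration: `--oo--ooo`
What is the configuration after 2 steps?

o-oo----o

oo--oo-oo
o-oo----o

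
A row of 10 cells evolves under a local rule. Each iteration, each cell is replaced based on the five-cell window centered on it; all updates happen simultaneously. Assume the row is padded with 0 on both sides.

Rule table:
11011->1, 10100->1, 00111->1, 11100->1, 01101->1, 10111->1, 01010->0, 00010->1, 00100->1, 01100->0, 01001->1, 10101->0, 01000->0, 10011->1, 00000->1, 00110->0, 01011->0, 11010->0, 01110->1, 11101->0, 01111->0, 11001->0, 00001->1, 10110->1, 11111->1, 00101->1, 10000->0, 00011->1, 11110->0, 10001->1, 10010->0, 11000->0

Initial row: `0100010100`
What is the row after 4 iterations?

iteration 1: 1101110100
iteration 2: 0111100100
iteration 3: 1100100100
iteration 4: 0000110100

0000110100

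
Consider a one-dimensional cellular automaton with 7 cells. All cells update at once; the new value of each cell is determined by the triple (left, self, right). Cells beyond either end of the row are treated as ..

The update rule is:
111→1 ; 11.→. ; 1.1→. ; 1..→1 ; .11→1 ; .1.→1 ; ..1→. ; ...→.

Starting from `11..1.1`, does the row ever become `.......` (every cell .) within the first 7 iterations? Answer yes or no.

1.1.1.1
1.1.1.1  (fixed point — unchanged through iteration 7)
iteration 7 is 1.1.1.1, still not uniform .

no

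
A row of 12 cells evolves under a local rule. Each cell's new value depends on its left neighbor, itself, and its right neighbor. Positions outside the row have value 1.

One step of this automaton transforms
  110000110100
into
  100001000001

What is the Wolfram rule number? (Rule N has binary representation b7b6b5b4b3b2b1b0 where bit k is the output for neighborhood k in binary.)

position 0: 111 → 1  (bit 7 = 1)
position 1: 110 → 0  (bit 6 = 0)
position 8: 101 → 0  (bit 5 = 0)
position 2: 100 → 0  (bit 4 = 0)
position 6: 011 → 0  (bit 3 = 0)
position 9: 010 → 0  (bit 2 = 0)
position 5: 001 → 1  (bit 1 = 1)
position 3: 000 → 0  (bit 0 = 0)
bits b7..b0 = 10000010 = 130

130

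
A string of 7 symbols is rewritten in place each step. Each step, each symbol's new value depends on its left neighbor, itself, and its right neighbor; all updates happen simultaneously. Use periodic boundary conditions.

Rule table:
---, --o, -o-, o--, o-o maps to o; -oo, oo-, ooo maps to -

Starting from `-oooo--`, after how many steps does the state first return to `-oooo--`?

o----oo
-oooo--

2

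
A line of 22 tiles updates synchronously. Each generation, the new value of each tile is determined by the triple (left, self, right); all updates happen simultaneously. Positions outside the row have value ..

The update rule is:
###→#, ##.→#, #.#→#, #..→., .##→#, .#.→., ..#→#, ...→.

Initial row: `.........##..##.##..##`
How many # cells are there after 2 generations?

15

........###.######.###
.......###############
count of #: 15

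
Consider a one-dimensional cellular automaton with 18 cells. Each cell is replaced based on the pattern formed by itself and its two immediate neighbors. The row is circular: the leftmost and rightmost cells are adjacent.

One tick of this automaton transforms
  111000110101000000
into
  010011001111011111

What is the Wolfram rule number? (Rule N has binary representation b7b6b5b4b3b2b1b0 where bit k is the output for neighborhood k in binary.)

167

position 1: 111 → 1  (bit 7 = 1)
position 2: 110 → 0  (bit 6 = 0)
position 8: 101 → 1  (bit 5 = 1)
position 3: 100 → 0  (bit 4 = 0)
position 0: 011 → 0  (bit 3 = 0)
position 9: 010 → 1  (bit 2 = 1)
position 5: 001 → 1  (bit 1 = 1)
position 4: 000 → 1  (bit 0 = 1)
bits b7..b0 = 10100111 = 167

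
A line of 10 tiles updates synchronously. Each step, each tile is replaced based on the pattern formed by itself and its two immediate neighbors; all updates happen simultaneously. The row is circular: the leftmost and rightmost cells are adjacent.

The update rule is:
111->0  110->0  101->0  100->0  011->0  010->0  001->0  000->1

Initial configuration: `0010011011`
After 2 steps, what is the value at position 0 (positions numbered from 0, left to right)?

1

0000000000
1111111111
position 0 holds 1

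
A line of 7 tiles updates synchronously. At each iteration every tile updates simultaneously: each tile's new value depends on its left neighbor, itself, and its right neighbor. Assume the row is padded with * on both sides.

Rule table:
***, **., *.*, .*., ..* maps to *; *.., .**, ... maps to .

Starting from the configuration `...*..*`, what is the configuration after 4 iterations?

iteration 1: ..**.*.
iteration 2: .*.****
iteration 3: ***.***
iteration 4: ****.**

****.**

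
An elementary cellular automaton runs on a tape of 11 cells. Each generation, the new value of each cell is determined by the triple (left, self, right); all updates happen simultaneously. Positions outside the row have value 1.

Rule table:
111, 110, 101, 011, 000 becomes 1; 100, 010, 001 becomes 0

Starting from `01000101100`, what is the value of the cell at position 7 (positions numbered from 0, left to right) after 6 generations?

10010011100
10000011100
10111011100
11111111100
11111111100  (fixed point — unchanged through generation 6)
position 7 holds 1

1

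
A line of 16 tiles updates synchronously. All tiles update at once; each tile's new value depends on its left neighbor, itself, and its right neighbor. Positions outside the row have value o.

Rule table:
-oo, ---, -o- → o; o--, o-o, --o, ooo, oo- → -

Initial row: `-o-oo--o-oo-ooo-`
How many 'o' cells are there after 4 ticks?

7

tick 1: -o-o---o-o--o---
tick 2: -o-o-o-o-o--o-o-
tick 3: -o-o-o-o-o--o-o-  (fixed point — unchanged through tick 4)
count of o: 7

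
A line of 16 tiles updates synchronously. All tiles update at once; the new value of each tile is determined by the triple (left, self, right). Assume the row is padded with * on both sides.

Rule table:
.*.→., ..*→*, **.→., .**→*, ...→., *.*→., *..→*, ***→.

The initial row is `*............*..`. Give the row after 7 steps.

step 1: .*..........*.**
step 2: ..*........*..*.
step 3: **.*......*.**..
step 4: ....*....*..*.**
step 5: *..*.*..*.**..*.
step 6: .**...**..*.**..
step 7: .*.*.**.**..*.**

.*.*.**.**..*.**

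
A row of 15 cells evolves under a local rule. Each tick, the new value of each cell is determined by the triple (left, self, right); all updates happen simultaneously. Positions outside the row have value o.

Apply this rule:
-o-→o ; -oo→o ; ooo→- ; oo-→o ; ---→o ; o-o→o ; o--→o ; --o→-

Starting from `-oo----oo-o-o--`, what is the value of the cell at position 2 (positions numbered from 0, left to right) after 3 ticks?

oooooo-ooooooo-
-----ooo-----oo
oooo-o-ooooo-o-
position 2 holds o

o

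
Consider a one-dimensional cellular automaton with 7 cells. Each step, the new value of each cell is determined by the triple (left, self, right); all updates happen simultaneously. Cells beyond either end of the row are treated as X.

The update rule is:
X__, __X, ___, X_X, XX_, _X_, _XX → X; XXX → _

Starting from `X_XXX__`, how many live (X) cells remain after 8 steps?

XXX_XXX
__XXX__
XXX_XXX  (repeats step 1; period 2)
step 8: __XXX__
count of X: 3

3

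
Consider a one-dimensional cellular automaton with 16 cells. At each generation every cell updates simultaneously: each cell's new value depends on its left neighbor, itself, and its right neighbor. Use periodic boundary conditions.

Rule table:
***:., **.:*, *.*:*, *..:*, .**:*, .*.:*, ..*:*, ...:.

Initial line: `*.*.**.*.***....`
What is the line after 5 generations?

**********.**..*
.........*******
*.......**.....*
**.....****...**
.**...**..**.**.

.**...**..**.**.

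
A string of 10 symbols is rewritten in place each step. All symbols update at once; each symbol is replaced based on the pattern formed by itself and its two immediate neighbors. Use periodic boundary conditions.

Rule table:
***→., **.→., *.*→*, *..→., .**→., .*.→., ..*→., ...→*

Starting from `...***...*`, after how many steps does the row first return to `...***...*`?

.*.....*..
...***...*

2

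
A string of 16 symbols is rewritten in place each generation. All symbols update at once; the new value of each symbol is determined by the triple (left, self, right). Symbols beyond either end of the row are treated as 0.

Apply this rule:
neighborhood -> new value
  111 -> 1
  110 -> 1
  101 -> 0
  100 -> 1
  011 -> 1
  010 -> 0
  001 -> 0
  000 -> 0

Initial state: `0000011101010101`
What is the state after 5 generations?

0000011111110000

0000011100000000
0000011110000000
0000011111000000
0000011111100000
0000011111110000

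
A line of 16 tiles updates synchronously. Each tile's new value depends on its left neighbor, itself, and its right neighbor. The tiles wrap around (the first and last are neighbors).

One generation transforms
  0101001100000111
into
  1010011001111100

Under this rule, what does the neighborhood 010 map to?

0

At position 1 the neighborhood is 010; the next row has 0 there.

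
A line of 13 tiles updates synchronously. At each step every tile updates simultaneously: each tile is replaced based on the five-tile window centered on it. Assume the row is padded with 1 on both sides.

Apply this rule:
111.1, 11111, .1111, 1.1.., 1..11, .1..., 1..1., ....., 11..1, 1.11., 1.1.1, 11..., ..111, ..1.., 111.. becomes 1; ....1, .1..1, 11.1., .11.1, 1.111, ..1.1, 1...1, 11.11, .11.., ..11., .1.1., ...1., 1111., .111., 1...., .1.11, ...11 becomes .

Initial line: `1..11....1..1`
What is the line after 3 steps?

step 1: 111..1...1.11
step 2: 1.11111.....1
step 3: 1..11.11.1..1

1..11.11.1..1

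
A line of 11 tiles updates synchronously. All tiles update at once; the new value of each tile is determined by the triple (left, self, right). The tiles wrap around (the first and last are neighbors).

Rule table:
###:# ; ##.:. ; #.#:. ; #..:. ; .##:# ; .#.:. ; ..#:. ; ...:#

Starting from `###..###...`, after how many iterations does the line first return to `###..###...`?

7

##...##..#.
#..#.#.....
.......###.
######.##..
#####..#...
####.....#.
###..###...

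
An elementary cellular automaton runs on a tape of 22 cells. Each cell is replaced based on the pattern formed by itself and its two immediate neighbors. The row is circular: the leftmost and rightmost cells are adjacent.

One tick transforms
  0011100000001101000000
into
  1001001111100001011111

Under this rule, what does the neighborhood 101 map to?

At position 14 the neighborhood is 101; the next row has 0 there.

0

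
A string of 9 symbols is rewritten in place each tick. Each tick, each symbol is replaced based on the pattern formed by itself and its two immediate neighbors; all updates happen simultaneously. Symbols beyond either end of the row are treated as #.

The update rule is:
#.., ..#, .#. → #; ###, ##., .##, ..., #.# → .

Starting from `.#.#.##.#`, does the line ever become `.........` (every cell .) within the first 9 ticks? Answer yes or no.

yes

.#.#.....
.#.##...#
.#...#.#.
.##.##.#.
.......#.
#.....##.
.#...#...
.##.###.#
.........
all cells are . at tick 9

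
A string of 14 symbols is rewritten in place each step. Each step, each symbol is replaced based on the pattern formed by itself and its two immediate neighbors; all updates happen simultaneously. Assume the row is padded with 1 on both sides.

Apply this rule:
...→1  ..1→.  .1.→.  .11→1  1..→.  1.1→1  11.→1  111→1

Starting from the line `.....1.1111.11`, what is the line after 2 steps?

step 1: .111..11111111
step 2: 1111..11111111

1111..11111111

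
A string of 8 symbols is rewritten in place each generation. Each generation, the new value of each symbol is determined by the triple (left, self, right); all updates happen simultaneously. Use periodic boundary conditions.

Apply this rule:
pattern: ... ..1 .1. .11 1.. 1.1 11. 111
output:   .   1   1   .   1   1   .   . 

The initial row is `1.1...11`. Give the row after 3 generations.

generation 1: .111.1..
generation 2: 1...111.
generation 3: 11.1...1

11.1...1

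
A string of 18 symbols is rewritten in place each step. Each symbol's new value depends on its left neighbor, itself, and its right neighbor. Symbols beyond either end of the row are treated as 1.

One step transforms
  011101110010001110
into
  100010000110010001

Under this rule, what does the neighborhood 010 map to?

At position 10 the neighborhood is 010; the next row has 1 there.

1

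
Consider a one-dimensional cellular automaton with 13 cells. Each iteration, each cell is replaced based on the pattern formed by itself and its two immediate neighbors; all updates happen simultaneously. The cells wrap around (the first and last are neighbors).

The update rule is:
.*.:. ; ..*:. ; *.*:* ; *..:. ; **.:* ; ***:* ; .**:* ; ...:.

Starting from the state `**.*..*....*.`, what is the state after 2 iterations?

***.........*
***.........*

***.........*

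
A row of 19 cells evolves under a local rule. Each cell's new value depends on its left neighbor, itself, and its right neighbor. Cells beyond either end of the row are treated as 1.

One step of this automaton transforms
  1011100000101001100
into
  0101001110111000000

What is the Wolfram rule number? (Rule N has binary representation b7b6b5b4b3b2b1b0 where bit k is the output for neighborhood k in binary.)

position 3: 111 → 1  (bit 7 = 1)
position 0: 110 → 0  (bit 6 = 0)
position 1: 101 → 1  (bit 5 = 1)
position 5: 100 → 0  (bit 4 = 0)
position 2: 011 → 0  (bit 3 = 0)
position 10: 010 → 1  (bit 2 = 1)
position 9: 001 → 0  (bit 1 = 0)
position 6: 000 → 1  (bit 0 = 1)
bits b7..b0 = 10100101 = 165

165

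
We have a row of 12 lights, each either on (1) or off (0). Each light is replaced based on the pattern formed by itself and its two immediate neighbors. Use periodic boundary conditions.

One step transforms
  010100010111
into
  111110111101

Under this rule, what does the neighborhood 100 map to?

At position 4 the neighborhood is 100; the next row has 1 there.

1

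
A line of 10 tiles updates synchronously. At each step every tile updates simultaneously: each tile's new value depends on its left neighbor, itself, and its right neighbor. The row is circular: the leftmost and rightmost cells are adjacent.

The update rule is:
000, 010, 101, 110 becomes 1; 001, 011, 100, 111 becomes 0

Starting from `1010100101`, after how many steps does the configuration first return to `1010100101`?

step 1: 1111100110
step 2: 0000100011
step 3: 0110101001
step 4: 1011111001
step 5: 1100001000
step 6: 0101101010
step 7: 0110111110
step 8: 0011000010
step 9: 1001011010
step 10: 1001101111
step 11: 1000110000
step 12: 1010010110
step 13: 1110011011
step 14: 0010001100
step 15: 1010100101

15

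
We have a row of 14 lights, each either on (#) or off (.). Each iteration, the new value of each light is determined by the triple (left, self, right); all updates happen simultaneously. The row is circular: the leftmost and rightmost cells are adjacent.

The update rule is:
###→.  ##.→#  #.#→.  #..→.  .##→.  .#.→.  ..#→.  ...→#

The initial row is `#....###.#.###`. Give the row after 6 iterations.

.###.........#

#.##...#......
...#.#...####.
##.....#....#.
.#.###...##...
.....#.#..#.##
.###.........#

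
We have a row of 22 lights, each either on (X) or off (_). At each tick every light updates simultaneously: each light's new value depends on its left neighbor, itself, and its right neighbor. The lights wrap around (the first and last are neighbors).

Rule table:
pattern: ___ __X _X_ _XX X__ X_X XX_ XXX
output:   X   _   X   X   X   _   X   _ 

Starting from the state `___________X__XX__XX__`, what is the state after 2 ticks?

XXXXXXXXXX_XX_XXX_XXXX
_________X_XX_X_X_X___

_________X_XX_X_X_X___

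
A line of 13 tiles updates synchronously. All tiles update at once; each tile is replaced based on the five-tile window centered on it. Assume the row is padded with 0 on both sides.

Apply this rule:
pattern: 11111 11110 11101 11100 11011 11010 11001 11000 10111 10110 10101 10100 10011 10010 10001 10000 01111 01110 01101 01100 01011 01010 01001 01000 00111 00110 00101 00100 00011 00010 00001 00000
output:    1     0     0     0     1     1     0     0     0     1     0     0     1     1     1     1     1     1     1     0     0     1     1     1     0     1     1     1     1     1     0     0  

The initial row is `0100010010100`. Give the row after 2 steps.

0111111100110

1111111111011
0111111100110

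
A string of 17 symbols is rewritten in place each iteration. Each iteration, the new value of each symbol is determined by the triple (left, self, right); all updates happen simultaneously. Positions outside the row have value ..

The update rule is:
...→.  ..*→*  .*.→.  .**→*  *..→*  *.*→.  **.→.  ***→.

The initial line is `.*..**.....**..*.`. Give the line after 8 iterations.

**.**..*...*.....

*.***.*...**.**.*
..*....*.**..*...
.*.*..*..*.**.*..
*...**.**..*...*.
.*.**..*.**.*.*.*
*..*.**..*.......
.**..*.**.*......
**.**..*...*.....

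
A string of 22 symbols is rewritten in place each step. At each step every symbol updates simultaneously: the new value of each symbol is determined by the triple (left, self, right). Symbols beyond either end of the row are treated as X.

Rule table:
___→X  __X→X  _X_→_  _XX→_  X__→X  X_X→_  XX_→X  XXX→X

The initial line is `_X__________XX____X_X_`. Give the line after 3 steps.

XX__XXXXXXXXXX_XXXXXXX

__XXXXXXXXXX_XXXXX____
XX_XXXXXXXXX__XXXXXXXX
XX__XXXXXXXXXX_XXXXXXX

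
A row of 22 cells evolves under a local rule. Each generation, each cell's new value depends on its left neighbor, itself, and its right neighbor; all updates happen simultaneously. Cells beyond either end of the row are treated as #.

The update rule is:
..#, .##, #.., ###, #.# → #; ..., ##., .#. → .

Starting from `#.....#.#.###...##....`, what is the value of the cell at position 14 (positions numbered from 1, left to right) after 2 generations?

generation 1: .#...#.#.###.#.##.#..#
generation 2: #.#.#.#.###.#.##.#.###
position 14 holds .

.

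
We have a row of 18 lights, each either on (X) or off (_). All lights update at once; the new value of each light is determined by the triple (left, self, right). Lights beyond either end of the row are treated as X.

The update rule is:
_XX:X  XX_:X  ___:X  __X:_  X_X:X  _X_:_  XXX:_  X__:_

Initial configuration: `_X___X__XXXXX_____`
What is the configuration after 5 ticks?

_______X__XXX___X_

X__X____X___X_XXX_
X____XX___X__XX_XX
X_XX_XX_X____XXXX_
XXXXXXXX__XX_X__XX
_______X__XXX___X_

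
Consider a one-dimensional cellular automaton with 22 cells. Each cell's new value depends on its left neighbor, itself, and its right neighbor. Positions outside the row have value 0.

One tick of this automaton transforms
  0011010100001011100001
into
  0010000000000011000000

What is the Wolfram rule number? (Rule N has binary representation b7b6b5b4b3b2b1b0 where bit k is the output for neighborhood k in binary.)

position 15: 111 → 1  (bit 7 = 1)
position 3: 110 → 0  (bit 6 = 0)
position 4: 101 → 0  (bit 5 = 0)
position 8: 100 → 0  (bit 4 = 0)
position 2: 011 → 1  (bit 3 = 1)
position 5: 010 → 0  (bit 2 = 0)
position 1: 001 → 0  (bit 1 = 0)
position 0: 000 → 0  (bit 0 = 0)
bits b7..b0 = 10001000 = 136

136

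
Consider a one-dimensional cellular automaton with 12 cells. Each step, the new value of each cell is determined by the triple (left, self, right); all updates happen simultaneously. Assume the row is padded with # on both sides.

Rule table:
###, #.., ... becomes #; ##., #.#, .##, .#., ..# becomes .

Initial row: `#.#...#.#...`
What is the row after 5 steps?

###..###..#.

...##....##.
##...###....
#.##..#.###.
....#....#..
###..###..#.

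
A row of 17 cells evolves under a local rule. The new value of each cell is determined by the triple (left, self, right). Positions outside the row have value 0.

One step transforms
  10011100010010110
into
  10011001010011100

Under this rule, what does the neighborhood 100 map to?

At position 1 the neighborhood is 100; the next row has 0 there.

0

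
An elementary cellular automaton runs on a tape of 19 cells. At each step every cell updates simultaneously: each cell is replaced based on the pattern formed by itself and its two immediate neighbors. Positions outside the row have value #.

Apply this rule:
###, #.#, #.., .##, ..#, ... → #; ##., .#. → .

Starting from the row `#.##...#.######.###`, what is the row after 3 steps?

.##.###.######.####
##.###.######.#####
#.###.######.######

#.###.######.######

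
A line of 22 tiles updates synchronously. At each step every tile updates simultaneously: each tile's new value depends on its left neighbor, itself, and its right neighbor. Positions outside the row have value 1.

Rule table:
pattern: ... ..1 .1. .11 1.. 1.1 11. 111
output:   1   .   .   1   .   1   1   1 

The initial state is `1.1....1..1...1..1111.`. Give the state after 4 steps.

11..11......1....11111
11..11.1111...11.11111
11..1111111.1.11111111
11..11111111.111111111

11..11111111.111111111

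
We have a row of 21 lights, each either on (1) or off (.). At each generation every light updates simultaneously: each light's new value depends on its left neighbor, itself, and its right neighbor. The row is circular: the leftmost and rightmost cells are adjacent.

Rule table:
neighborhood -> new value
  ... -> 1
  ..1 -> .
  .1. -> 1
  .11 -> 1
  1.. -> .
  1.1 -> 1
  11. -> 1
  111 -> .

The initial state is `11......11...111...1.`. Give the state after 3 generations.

.1.1..1............1.

11.1111.11.1.1.1.1.11
.111..11111111111111.
.1.1..1............1.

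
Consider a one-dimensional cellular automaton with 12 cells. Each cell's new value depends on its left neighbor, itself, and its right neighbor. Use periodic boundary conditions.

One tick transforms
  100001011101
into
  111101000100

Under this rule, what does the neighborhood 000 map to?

At position 2 the neighborhood is 000; the next row has 1 there.

1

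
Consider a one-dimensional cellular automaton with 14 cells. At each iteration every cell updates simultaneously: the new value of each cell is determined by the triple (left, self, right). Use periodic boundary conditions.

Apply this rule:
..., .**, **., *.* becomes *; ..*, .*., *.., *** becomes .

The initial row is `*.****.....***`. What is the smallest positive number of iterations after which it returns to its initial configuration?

***..*.***.*..
*.*...**.**...
.*..*.*****.*.
.....**...**..
****.**.*.**.*
...*****.*****
.*.*...***...*
*.*..*.*.*.*..
.*....*.*.*...
...**..*.*..**
.*.**...*...**
*.***.*...*.**
***.**..*..**.
*.****.....***

14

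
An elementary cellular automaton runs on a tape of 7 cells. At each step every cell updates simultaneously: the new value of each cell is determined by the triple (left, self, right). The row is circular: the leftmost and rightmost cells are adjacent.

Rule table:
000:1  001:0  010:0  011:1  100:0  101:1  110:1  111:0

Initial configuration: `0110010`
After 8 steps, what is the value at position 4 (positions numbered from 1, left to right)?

step 1: 0110000
step 2: 0110111
step 3: 1111101
step 4: 0000111
step 5: 0110101
step 6: 1111010
step 7: 1001101
step 8: 1001111
position 4 holds 1

1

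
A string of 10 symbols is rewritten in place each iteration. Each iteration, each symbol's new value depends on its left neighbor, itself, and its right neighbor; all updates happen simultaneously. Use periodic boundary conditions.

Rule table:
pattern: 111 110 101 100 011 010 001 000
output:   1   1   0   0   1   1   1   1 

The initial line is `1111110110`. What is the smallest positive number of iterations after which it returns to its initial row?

1111110110

1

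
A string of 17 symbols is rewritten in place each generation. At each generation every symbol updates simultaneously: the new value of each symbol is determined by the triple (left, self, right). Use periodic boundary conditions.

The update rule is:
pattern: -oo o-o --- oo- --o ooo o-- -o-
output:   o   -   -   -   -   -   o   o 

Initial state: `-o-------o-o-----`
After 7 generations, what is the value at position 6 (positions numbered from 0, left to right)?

-oo------o-oo----
-o-o-----o-o-o---
-o-oo----o-o-oo--
-o-o-o---o-o-o-o-
-o-o-oo--o-o-o-oo
-o-o-o-o-o-o-o-o-
-o-o-o-o-o-o-o-oo
position 6 holds -

-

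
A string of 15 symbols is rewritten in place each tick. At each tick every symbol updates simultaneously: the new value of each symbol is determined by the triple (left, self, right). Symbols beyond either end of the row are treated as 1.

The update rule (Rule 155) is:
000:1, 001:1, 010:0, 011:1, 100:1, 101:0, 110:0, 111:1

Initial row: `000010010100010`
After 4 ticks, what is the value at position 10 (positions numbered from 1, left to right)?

tick 1: 111101100011100
tick 2: 111001011111011
tick 3: 110110011110011
tick 4: 100101111101111
position 10 holds 1

1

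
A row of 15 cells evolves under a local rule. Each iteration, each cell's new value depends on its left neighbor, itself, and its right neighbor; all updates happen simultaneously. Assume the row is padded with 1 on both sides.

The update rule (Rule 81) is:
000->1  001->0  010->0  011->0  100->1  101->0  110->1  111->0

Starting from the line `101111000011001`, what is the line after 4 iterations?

100001111001100
111100001100110
000111100110010
110000110011000

110000110011000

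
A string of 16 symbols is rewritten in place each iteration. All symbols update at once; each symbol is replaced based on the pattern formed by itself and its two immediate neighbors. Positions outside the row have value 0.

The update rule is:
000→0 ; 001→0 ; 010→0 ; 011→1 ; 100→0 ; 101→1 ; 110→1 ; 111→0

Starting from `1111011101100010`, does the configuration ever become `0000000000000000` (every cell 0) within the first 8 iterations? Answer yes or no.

1001110111100000
0001011100100000
0000110100000000
0000111000000000
0000101000000000
0000010000000000
0000000000000000
all cells are 0 at iteration 7

yes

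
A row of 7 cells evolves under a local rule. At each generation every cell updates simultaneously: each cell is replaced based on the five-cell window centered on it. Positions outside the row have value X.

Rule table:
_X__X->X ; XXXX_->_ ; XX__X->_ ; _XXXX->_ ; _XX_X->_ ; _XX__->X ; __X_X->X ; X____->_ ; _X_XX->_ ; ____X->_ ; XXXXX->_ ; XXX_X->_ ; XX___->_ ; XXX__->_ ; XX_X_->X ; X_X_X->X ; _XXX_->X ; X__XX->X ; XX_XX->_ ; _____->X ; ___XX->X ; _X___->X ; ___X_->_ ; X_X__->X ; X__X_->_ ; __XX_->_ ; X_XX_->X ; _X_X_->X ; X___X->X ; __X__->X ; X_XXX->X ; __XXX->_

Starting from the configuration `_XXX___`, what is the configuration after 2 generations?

_XX_X__

_XX__XX
_XX_X__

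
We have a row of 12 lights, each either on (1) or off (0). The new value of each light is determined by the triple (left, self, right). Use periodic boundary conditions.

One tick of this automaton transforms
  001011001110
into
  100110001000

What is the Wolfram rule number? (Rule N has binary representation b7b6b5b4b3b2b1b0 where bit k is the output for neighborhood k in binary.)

position 9: 111 → 0  (bit 7 = 0)
position 5: 110 → 0  (bit 6 = 0)
position 3: 101 → 1  (bit 5 = 1)
position 6: 100 → 0  (bit 4 = 0)
position 4: 011 → 1  (bit 3 = 1)
position 2: 010 → 0  (bit 2 = 0)
position 1: 001 → 0  (bit 1 = 0)
position 0: 000 → 1  (bit 0 = 1)
bits b7..b0 = 00101001 = 41

41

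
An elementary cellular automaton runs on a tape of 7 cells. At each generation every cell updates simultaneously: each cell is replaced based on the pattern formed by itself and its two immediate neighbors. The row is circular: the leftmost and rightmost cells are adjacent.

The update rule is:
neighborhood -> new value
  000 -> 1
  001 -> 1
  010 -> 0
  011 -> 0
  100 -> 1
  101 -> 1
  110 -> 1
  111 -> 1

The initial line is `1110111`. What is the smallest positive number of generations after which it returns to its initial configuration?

1111011
1111101
1111110
0111111
1011111
1101111
1110111

7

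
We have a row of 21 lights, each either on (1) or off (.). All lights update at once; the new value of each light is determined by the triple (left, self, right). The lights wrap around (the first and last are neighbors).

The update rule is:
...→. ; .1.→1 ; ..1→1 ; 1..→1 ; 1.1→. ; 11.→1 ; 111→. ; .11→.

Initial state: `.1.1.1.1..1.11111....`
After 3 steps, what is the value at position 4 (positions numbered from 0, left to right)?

11.1.1.1111.....11...
.1.1.1....11...1.11.1
.1.1.11..1.11.11..1.1
position 4 holds .

.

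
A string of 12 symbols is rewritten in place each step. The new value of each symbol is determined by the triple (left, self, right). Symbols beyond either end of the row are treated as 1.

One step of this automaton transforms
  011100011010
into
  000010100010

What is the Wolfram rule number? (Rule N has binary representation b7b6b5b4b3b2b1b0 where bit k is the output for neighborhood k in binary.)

position 2: 111 → 0  (bit 7 = 0)
position 3: 110 → 0  (bit 6 = 0)
position 0: 101 → 0  (bit 5 = 0)
position 4: 100 → 1  (bit 4 = 1)
position 1: 011 → 0  (bit 3 = 0)
position 10: 010 → 1  (bit 2 = 1)
position 6: 001 → 1  (bit 1 = 1)
position 5: 000 → 0  (bit 0 = 0)
bits b7..b0 = 00010110 = 22

22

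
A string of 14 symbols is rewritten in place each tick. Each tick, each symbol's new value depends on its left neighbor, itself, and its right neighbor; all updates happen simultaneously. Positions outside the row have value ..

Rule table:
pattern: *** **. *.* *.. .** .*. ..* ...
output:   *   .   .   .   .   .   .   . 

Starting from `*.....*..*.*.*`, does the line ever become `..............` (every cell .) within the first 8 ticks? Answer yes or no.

tick 1: ..............
all cells are . at tick 1

yes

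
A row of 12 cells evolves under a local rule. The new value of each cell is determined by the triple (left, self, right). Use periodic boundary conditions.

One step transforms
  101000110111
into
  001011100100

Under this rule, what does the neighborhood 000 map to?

1

At position 4 the neighborhood is 000; the next row has 1 there.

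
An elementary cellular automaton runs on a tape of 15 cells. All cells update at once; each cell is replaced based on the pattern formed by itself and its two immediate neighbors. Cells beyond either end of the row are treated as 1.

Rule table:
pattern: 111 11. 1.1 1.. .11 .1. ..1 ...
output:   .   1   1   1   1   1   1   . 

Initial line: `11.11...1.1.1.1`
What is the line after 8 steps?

.11...1111....1

.11111.11111111
11...111.......
.11.11.11.....1
1111111111...11
.........11.11.
1.......1111111
11.....11......
.11...1111....1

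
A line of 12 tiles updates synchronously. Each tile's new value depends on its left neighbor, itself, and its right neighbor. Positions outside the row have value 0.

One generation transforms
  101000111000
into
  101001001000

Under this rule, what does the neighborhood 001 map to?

1

At position 5 the neighborhood is 001; the next row has 1 there.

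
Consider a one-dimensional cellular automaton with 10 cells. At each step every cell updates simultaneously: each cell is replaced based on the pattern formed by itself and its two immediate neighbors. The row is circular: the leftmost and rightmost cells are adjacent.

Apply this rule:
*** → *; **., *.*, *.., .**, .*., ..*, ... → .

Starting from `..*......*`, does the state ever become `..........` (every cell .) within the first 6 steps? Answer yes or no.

yes

..........
all cells are . at step 1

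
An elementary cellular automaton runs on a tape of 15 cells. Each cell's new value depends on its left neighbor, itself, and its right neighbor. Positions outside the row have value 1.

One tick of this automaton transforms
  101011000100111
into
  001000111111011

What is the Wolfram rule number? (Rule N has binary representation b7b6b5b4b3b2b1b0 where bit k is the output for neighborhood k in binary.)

position 13: 111 → 1  (bit 7 = 1)
position 0: 110 → 0  (bit 6 = 0)
position 1: 101 → 0  (bit 5 = 0)
position 6: 100 → 1  (bit 4 = 1)
position 4: 011 → 0  (bit 3 = 0)
position 2: 010 → 1  (bit 2 = 1)
position 8: 001 → 1  (bit 1 = 1)
position 7: 000 → 1  (bit 0 = 1)
bits b7..b0 = 10010111 = 151

151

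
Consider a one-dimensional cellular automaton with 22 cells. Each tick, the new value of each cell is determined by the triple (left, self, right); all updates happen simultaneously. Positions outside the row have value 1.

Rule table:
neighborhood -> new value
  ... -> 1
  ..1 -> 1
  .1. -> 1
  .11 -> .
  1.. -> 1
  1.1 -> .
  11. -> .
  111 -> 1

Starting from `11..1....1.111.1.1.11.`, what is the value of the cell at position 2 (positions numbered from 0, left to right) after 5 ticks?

1.11111111..1..1.1....
...111111.111111.11111
111.1111...1111...1111
11...11.111.11.111.111
1.111....1......1...11
position 2 holds 1

1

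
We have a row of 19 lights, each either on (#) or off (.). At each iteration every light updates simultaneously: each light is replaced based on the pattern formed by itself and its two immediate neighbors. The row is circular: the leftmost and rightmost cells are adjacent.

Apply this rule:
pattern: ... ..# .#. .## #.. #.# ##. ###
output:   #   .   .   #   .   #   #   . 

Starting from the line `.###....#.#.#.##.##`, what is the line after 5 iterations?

##.#.##..#.#.######
.##.###...#.##.....
.####.#.#..###.####
##..##.#...#.###..#
.#..###..#..##.#..#

.#..###..#..##.#..#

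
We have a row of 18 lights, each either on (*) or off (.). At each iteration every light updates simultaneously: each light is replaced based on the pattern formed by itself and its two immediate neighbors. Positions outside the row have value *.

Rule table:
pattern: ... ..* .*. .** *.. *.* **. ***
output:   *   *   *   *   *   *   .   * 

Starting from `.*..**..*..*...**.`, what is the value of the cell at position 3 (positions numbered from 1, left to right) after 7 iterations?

iteration 1: *****.**********.*
iteration 2: ****.**********.**
iteration 3: ***.**********.***
iteration 4: **.**********.****
iteration 5: *.**********.*****
iteration 6: .**********.******
iteration 7: **********.*******
position 3 holds *

*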